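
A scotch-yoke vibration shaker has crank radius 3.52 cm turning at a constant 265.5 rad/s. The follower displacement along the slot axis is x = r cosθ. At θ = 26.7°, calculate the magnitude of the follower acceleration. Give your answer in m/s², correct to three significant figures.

ω = 265.5 rad/s
x = r cosθ ⇒ ẍ = −rω² cosθ (ω constant).
|a| = rω²|cosθ| = 0.0352·(265.5)²·|cos 26.7°| = 2216.7 m/s².

2220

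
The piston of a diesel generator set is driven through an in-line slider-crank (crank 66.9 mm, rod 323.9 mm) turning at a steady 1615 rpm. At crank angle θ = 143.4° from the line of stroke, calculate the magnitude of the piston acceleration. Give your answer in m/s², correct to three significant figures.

1420

ω = 2π·1615/60 = 169.1 rad/s
x(θ) = r cosθ + √(L² − r² sin²θ); with ω constant, a = ω²·d²x/dθ².
d²x/dθ² = −r cosθ − r²(cos2θ)/√u − r⁴ sin²2θ/(4u^{3/2}),  u = L² − r² sin²θ = 0.10332 m².
Substituting r = 0.0669 m, L = 0.3239 m, θ = 143.4°: d²x/dθ² = +0.049546 m.
a = ω²·d²x/dθ² = (169.1)²·(+0.049546) = +1417.1 m/s²;  |a| = 1417.1 m/s².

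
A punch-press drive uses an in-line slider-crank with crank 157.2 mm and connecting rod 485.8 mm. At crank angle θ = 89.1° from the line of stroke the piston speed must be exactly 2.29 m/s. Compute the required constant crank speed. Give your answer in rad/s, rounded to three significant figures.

14.5

For an in-line slider-crank, |v_piston| = rω|sinθ|·[1 + r cosθ/√(L² − r² sin²θ)].
With r = 0.1572 m, L = 0.4858 m, θ = 89.1°: the bracketed kinematic factor |dx/dθ| = 0.15802 m.
ω = v/|dx/dθ| = 2.29/0.15802 = 14.491 rad/s.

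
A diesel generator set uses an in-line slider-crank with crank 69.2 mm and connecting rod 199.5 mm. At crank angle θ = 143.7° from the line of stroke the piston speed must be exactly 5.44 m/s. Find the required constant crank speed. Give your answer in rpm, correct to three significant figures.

For an in-line slider-crank, |v_piston| = rω|sinθ|·[1 + r cosθ/√(L² − r² sin²θ)].
With r = 0.0692 m, L = 0.1995 m, θ = 143.7°: the bracketed kinematic factor |dx/dθ| = 0.029266 m.
ω = v/|dx/dθ| = 5.44/0.029266 = 185.88 rad/s.
N = 60ω/(2π) = 1775.1 rpm.

1780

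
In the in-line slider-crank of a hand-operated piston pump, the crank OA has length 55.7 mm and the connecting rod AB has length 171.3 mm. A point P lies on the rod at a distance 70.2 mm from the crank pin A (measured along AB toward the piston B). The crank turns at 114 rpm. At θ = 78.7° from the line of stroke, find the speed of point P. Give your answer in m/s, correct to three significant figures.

ω = 11.94 rad/s.  Crank-pin speed |V_A| = rω = 0.66495 m/s, perpendicular to OA.
Rod angle: sinφ = −(r/L) sinθ ⇒ φ = -18.594°; ω_rod = −rω cosθ/√(L²−r²sin²θ) = -0.80251 rad/s.
V_P = V_A + ω_rod × AP, with AP = 0.0702 m along the rod.
Components: V_Px = −rω sinθ − a·ω_rod·sinφ = -0.67002 m/s;  V_Py = rω cosθ + a·ω_rod·cosφ = +0.076899 m/s.
|V_P| = √(V_Px² + V_Py²) = 0.67442 m/s.

0.674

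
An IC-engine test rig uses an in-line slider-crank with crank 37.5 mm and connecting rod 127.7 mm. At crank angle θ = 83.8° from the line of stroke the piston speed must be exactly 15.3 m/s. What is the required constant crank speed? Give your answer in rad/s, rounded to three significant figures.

397

For an in-line slider-crank, |v_piston| = rω|sinθ|·[1 + r cosθ/√(L² − r² sin²θ)].
With r = 0.0375 m, L = 0.1277 m, θ = 83.8°: the bracketed kinematic factor |dx/dθ| = 0.038517 m.
ω = v/|dx/dθ| = 15.3/0.038517 = 397.23 rad/s.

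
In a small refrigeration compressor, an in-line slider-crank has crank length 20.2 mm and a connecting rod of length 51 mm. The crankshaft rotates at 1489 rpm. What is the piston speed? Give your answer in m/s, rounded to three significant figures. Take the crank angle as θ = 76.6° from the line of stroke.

ω = 2π·1489/60 = 155.9 rad/s
For an in-line slider-crank, x = r cosθ + √(L² − r² sin²θ), so v = −rω sinθ·[1 + r cosθ/√(L² − r² sin²θ)].
With r = 0.0202 m, L = 0.051 m, θ = 76.6°: √(L² − r² sin²θ) = 0.047062 m.
v = −0.0202·155.9·0.97278·[1 + 0.0202·0.23175/0.047062] = -3.3688 m/s.
|v| = 3.3688 m/s.

3.37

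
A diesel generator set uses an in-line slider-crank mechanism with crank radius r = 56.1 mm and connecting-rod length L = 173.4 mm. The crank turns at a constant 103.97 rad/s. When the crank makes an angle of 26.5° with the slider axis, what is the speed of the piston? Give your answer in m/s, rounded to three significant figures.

3.36

ω = 104 rad/s
For an in-line slider-crank, x = r cosθ + √(L² − r² sin²θ), so v = −rω sinθ·[1 + r cosθ/√(L² − r² sin²θ)].
With r = 0.0561 m, L = 0.1734 m, θ = 26.5°: √(L² − r² sin²θ) = 0.17158 m.
v = −0.0561·104·0.44620·[1 + 0.0561·0.89493/0.17158] = -3.3641 m/s.
|v| = 3.3641 m/s.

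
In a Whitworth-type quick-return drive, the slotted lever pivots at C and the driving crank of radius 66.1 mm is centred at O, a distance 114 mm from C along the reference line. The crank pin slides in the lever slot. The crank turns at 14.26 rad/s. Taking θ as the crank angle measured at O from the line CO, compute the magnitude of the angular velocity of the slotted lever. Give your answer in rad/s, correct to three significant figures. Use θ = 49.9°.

4.86

ω = 14.26 rad/s
Crank pin A relative to C: A = (d + r cosθ, r sinθ); lever angle φ = atan2(r sinθ, d + r cosθ).
Differentiating tanφ: φ̇ = rω(d cosθ + r)/(d² + r² + 2dr cosθ).
d² + r² + 2dr cosθ = |CA|² = 0.0270727 m²;  d cosθ + r = +0.13953 m.
|ω_lever| = |0.0661·14.26·+0.13953| / 0.0270727 = 4.858 rad/s.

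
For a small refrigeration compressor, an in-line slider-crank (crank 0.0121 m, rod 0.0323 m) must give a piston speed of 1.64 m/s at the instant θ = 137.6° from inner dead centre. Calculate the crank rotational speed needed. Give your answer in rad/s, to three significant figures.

281

For an in-line slider-crank, |v_piston| = rω|sinθ|·[1 + r cosθ/√(L² − r² sin²θ)].
With r = 0.0121 m, L = 0.0323 m, θ = 137.6°: the bracketed kinematic factor |dx/dθ| = 0.0058263 m.
ω = v/|dx/dθ| = 1.64/0.0058263 = 281.48 rad/s.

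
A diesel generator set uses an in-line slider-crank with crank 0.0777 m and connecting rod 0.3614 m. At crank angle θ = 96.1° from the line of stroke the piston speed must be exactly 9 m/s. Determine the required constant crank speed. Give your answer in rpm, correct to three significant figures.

For an in-line slider-crank, |v_piston| = rω|sinθ|·[1 + r cosθ/√(L² − r² sin²θ)].
With r = 0.0777 m, L = 0.3614 m, θ = 96.1°: the bracketed kinematic factor |dx/dθ| = 0.075453 m.
ω = v/|dx/dθ| = 9/0.075453 = 119.28 rad/s.
N = 60ω/(2π) = 1139 rpm.

1140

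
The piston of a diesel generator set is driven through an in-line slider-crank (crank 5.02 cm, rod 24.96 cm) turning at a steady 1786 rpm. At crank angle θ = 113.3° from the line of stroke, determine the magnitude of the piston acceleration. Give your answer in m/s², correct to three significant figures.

939

ω = 2π·1786/60 = 187 rad/s
x(θ) = r cosθ + √(L² − r² sin²θ); with ω constant, a = ω²·d²x/dθ².
d²x/dθ² = −r cosθ − r²(cos2θ)/√u − r⁴ sin²2θ/(4u^{3/2}),  u = L² − r² sin²θ = 0.0601744 m².
Substituting r = 0.0502 m, L = 0.2496 m, θ = 113.3°: d²x/dθ² = +0.026858 m.
a = ω²·d²x/dθ² = (187)²·(+0.026858) = +939.5 m/s²;  |a| = 939.5 m/s².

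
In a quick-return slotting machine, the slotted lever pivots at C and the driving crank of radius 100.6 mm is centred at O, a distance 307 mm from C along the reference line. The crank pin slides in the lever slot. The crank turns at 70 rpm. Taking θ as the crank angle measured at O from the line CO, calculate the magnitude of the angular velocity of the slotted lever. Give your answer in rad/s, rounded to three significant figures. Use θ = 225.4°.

ω = 7.33 rad/s (from 70 rpm).
Crank pin A relative to C: A = (d + r cosθ, r sinθ); lever angle φ = atan2(r sinθ, d + r cosθ).
Differentiating tanφ: φ̇ = rω(d cosθ + r)/(d² + r² + 2dr cosθ).
d² + r² + 2dr cosθ = |CA|² = 0.0609985 m²;  d cosθ + r = -0.11496 m.
|ω_lever| = |0.1006·7.33·-0.11496| / 0.0609985 = 1.3898 rad/s.

1.39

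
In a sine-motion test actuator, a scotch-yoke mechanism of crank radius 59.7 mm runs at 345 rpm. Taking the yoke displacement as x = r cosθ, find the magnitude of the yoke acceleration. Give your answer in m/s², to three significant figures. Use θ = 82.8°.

9.77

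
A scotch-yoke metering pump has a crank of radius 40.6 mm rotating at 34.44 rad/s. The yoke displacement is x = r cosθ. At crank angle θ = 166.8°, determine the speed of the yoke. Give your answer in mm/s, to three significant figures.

319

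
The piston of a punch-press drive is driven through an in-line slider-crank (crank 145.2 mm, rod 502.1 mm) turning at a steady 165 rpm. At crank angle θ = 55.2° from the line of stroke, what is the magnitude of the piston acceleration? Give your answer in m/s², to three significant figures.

ω = 2π·165/60 = 17.28 rad/s
x(θ) = r cosθ + √(L² − r² sin²θ); with ω constant, a = ω²·d²x/dθ².
d²x/dθ² = −r cosθ − r²(cos2θ)/√u − r⁴ sin²2θ/(4u^{3/2}),  u = L² − r² sin²θ = 0.237888 m².
Substituting r = 0.1452 m, L = 0.5021 m, θ = 55.2°: d²x/dθ² = -0.068642 m.
a = ω²·d²x/dθ² = (17.28)²·(-0.068642) = -20.493 m/s²;  |a| = 20.493 m/s².

20.5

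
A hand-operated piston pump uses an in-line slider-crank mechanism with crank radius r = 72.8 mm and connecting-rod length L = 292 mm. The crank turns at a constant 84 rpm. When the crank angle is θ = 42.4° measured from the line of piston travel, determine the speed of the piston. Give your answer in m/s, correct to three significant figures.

ω = 2π·84/60 = 8.796 rad/s
For an in-line slider-crank, x = r cosθ + √(L² − r² sin²θ), so v = −rω sinθ·[1 + r cosθ/√(L² − r² sin²θ)].
With r = 0.0728 m, L = 0.292 m, θ = 42.4°: √(L² − r² sin²θ) = 0.28784 m.
v = −0.0728·8.796·0.67430·[1 + 0.0728·0.73846/0.28784] = -0.51246 m/s.
|v| = 0.51246 m/s.

0.512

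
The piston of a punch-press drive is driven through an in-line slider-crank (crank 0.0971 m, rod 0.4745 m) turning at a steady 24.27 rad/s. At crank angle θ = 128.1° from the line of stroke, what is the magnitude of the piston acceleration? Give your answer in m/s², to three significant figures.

38.0

ω = 24.27 rad/s
x(θ) = r cosθ + √(L² − r² sin²θ); with ω constant, a = ω²·d²x/dθ².
d²x/dθ² = −r cosθ − r²(cos2θ)/√u − r⁴ sin²2θ/(4u^{3/2}),  u = L² − r² sin²θ = 0.219312 m².
Substituting r = 0.0971 m, L = 0.4745 m, θ = 128.1°: d²x/dθ² = +0.064512 m.
a = ω²·d²x/dθ² = (24.27)²·(+0.064512) = +38 m/s²;  |a| = 38 m/s².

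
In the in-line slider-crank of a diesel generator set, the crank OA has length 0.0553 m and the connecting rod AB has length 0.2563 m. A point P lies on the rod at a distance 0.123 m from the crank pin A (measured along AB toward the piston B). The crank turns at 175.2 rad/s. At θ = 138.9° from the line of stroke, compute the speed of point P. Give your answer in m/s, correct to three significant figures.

ω = 175.2 rad/s.  Crank-pin speed |V_A| = rω = 9.6886 m/s, perpendicular to OA.
Rod angle: sinφ = −(r/L) sinθ ⇒ φ = -8.154°; ω_rod = −rω cosθ/√(L²−r²sin²θ) = +28.777 rad/s.
V_P = V_A + ω_rod × AP, with AP = 0.123 m along the rod.
Components: V_Px = −rω sinθ − a·ω_rod·sinφ = -5.867 m/s;  V_Py = rω cosθ + a·ω_rod·cosφ = -3.7972 m/s.
|V_P| = √(V_Px² + V_Py²) = 6.9886 m/s.

6.99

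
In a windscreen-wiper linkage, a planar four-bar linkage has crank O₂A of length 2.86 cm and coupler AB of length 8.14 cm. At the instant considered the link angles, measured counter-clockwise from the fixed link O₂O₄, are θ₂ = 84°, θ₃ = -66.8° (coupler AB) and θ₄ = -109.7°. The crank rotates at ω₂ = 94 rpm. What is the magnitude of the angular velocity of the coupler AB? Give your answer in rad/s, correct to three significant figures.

ω₂ = 9.844 rad/s (from 94 rpm).
Differentiating the loop-closure r₂e^{iθ₂}+r₃e^{iθ₃}=r₁+r₄e^{iθ₄} gives r₂ω₂e^{iθ₂}+r₃ω₃e^{iθ₃}=r₄ω₄e^{iθ₄}.
Eliminating the other unknown: ω₃ = r₂ω₂ sin(θ₄−θ₂) / [r₃ sin(θ₃−θ₄)].
Numerator sine = +0.23684; denominator sine = +0.68072.
Result = 0.0286·9.844·(+0.23684) / (0.0814·(+0.68072)) = +1.2033 rad/s; magnitude 1.2033 rad/s.

1.20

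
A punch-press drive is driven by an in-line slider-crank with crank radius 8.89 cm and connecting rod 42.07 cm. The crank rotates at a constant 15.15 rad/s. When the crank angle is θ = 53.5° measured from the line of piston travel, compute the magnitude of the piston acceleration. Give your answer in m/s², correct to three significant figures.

10.9

ω = 15.15 rad/s
x(θ) = r cosθ + √(L² − r² sin²θ); with ω constant, a = ω²·d²x/dθ².
d²x/dθ² = −r cosθ − r²(cos2θ)/√u − r⁴ sin²2θ/(4u^{3/2}),  u = L² − r² sin²θ = 0.171882 m².
Substituting r = 0.0889 m, L = 0.4207 m, θ = 53.5°: d²x/dθ² = -0.047507 m.
a = ω²·d²x/dθ² = (15.15)²·(-0.047507) = -10.904 m/s²;  |a| = 10.904 m/s².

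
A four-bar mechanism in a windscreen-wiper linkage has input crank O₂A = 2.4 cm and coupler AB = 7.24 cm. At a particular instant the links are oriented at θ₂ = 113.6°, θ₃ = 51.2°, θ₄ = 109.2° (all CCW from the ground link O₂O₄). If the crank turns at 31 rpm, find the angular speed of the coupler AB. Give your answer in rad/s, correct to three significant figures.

0.0974

ω₂ = 3.246 rad/s (from 31 rpm).
Differentiating the loop-closure r₂e^{iθ₂}+r₃e^{iθ₃}=r₁+r₄e^{iθ₄} gives r₂ω₂e^{iθ₂}+r₃ω₃e^{iθ₃}=r₄ω₄e^{iθ₄}.
Eliminating the other unknown: ω₃ = r₂ω₂ sin(θ₄−θ₂) / [r₃ sin(θ₃−θ₄)].
Numerator sine = -0.07672; denominator sine = -0.84805.
Result = 0.024·3.246·(-0.07672) / (0.0724·(-0.84805)) = +0.097352 rad/s; magnitude 0.097352 rad/s.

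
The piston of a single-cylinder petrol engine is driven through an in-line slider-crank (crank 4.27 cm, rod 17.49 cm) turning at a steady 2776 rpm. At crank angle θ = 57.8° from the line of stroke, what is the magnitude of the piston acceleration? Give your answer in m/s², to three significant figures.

1550

ω = 2π·2776/60 = 290.7 rad/s
x(θ) = r cosθ + √(L² − r² sin²θ); with ω constant, a = ω²·d²x/dθ².
d²x/dθ² = −r cosθ − r²(cos2θ)/√u − r⁴ sin²2θ/(4u^{3/2}),  u = L² − r² sin²θ = 0.0292845 m².
Substituting r = 0.0427 m, L = 0.1749 m, θ = 57.8°: d²x/dθ² = -0.018285 m.
a = ω²·d²x/dθ² = (290.7)²·(-0.018285) = -1545.2 m/s²;  |a| = 1545.2 m/s².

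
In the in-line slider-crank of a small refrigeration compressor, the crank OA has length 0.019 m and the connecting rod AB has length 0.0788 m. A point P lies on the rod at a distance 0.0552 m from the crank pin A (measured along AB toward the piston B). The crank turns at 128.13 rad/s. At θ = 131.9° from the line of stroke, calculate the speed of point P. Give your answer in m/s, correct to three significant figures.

ω = 128.1 rad/s.  Crank-pin speed |V_A| = rω = 2.4345 m/s, perpendicular to OA.
Rod angle: sinφ = −(r/L) sinθ ⇒ φ = -10.339°; ω_rod = −rω cosθ/√(L²−r²sin²θ) = +20.973 rad/s.
V_P = V_A + ω_rod × AP, with AP = 0.0552 m along the rod.
Components: V_Px = −rω sinθ − a·ω_rod·sinφ = -1.6042 m/s;  V_Py = rω cosθ + a·ω_rod·cosφ = -0.48692 m/s.
|V_P| = √(V_Px² + V_Py²) = 1.6765 m/s.

1.68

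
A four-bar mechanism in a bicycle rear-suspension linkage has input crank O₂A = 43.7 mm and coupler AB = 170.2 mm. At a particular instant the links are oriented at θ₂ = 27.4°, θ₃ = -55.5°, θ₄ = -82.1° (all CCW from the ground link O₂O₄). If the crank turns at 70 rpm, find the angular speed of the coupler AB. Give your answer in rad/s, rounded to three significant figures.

3.96

ω₂ = 7.33 rad/s (from 70 rpm).
Differentiating the loop-closure r₂e^{iθ₂}+r₃e^{iθ₃}=r₁+r₄e^{iθ₄} gives r₂ω₂e^{iθ₂}+r₃ω₃e^{iθ₃}=r₄ω₄e^{iθ₄}.
Eliminating the other unknown: ω₃ = r₂ω₂ sin(θ₄−θ₂) / [r₃ sin(θ₃−θ₄)].
Numerator sine = -0.94264; denominator sine = +0.44776.
Result = 0.0437·7.33·(-0.94264) / (0.1702·(+0.44776)) = -3.9623 rad/s; magnitude 3.9623 rad/s.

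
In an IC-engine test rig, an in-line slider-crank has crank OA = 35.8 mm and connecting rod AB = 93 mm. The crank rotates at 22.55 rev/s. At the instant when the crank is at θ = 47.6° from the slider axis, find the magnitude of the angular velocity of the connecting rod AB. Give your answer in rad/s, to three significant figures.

38.4

ω = 141.7 rad/s (converted from 22.55 rev/s).
The rod makes angle φ with the slider axis where L sinφ = r sinθ; differentiating, L cosφ·φ̇ = r ω cosθ.
L cosφ = √(L² − r² sin²θ) = 0.089163 m.
|ω_rod| = r ω |cosθ| / √(L² − r² sin²θ) = 0.0358·141.7·0.67430/0.089163 = 38.36 rad/s.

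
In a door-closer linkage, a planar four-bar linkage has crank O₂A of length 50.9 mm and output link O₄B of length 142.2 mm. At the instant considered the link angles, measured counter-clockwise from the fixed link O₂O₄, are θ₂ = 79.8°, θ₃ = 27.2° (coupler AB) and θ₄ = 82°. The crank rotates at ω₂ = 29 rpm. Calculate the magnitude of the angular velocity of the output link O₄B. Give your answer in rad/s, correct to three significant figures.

1.06

ω₂ = 3.037 rad/s (from 29 rpm).
Differentiating the loop-closure r₂e^{iθ₂}+r₃e^{iθ₃}=r₁+r₄e^{iθ₄} gives r₂ω₂e^{iθ₂}+r₃ω₃e^{iθ₃}=r₄ω₄e^{iθ₄}.
Eliminating the other unknown: ω₄ = r₂ω₂ sin(θ₂−θ₃) / [r₄ sin(θ₄−θ₃)].
Numerator sine = +0.79441; denominator sine = +0.81714.
Result = 0.0509·3.037·(+0.79441) / (0.1422·(+0.81714)) = +1.0568 rad/s; magnitude 1.0568 rad/s.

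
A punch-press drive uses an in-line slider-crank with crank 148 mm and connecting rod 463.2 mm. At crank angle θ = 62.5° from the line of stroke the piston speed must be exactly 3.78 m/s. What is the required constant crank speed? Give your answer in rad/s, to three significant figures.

25.0

For an in-line slider-crank, |v_piston| = rω|sinθ|·[1 + r cosθ/√(L² − r² sin²θ)].
With r = 0.148 m, L = 0.4632 m, θ = 62.5°: the bracketed kinematic factor |dx/dθ| = 0.15147 m.
ω = v/|dx/dθ| = 3.78/0.15147 = 24.955 rad/s.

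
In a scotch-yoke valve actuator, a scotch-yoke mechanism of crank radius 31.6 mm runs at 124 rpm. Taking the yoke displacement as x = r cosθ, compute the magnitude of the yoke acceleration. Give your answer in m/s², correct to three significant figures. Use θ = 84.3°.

0.529

ω = 12.99 rad/s (from 124 rpm).
x = r cosθ ⇒ ẍ = −rω² cosθ (ω constant).
|a| = rω²|cosθ| = 0.0316·(12.99)²·|cos 84.3°| = 0.5292 m/s².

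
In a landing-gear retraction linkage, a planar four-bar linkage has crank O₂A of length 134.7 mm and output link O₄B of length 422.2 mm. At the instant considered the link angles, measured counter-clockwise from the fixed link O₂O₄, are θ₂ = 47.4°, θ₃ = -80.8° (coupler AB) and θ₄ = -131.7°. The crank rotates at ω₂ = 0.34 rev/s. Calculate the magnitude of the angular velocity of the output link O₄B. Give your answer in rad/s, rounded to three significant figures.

ω₂ = 2.136 rad/s (from 0.34 rev/s).
Differentiating the loop-closure r₂e^{iθ₂}+r₃e^{iθ₃}=r₁+r₄e^{iθ₄} gives r₂ω₂e^{iθ₂}+r₃ω₃e^{iθ₃}=r₄ω₄e^{iθ₄}.
Eliminating the other unknown: ω₄ = r₂ω₂ sin(θ₂−θ₃) / [r₄ sin(θ₄−θ₃)].
Numerator sine = +0.78586; denominator sine = -0.77605.
Result = 0.1347·2.136·(+0.78586) / (0.4222·(-0.77605)) = -0.69018 rad/s; magnitude 0.69018 rad/s.

0.690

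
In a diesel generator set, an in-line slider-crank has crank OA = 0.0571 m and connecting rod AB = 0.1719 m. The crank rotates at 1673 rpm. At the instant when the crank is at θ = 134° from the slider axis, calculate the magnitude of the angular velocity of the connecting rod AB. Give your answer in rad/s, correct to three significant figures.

41.6

ω = 175.2 rad/s (converted from 1673 rpm).
The rod makes angle φ with the slider axis where L sinφ = r sinθ; differentiating, L cosφ·φ̇ = r ω cosθ.
L cosφ = √(L² − r² sin²θ) = 0.16692 m.
|ω_rod| = r ω |cosθ| / √(L² − r² sin²θ) = 0.0571·175.2·0.69466/0.16692 = 41.631 rad/s.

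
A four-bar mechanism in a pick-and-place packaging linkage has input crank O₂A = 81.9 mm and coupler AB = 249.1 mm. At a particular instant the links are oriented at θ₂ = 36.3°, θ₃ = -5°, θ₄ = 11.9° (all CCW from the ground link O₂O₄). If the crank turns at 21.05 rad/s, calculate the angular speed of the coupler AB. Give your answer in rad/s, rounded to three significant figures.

ω₂ = 21.05 rad/s
Differentiating the loop-closure r₂e^{iθ₂}+r₃e^{iθ₃}=r₁+r₄e^{iθ₄} gives r₂ω₂e^{iθ₂}+r₃ω₃e^{iθ₃}=r₄ω₄e^{iθ₄}.
Eliminating the other unknown: ω₃ = r₂ω₂ sin(θ₄−θ₂) / [r₃ sin(θ₃−θ₄)].
Numerator sine = -0.41310; denominator sine = -0.29070.
Result = 0.0819·21.05·(-0.41310) / (0.2491·(-0.29070)) = +9.835 rad/s; magnitude 9.835 rad/s.

9.83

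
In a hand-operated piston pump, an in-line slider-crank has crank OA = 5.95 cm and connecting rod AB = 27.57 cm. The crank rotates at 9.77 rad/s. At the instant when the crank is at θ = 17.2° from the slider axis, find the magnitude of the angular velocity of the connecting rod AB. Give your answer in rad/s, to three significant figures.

2.02

ω = 9.77 rad/s
The rod makes angle φ with the slider axis where L sinφ = r sinθ; differentiating, L cosφ·φ̇ = r ω cosθ.
L cosφ = √(L² − r² sin²θ) = 0.27514 m.
|ω_rod| = r ω |cosθ| / √(L² − r² sin²θ) = 0.0595·9.77·0.95528/0.27514 = 2.0183 rad/s.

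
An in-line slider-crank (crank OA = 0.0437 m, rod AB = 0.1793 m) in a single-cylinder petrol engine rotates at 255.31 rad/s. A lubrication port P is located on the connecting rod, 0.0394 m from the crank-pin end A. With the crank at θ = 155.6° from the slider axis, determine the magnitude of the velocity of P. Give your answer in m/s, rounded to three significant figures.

ω = 255.3 rad/s.  Crank-pin speed |V_A| = rω = 11.157 m/s, perpendicular to OA.
Rod angle: sinφ = −(r/L) sinθ ⇒ φ = -5.779°; ω_rod = −rω cosθ/√(L²−r²sin²θ) = +56.957 rad/s.
V_P = V_A + ω_rod × AP, with AP = 0.0394 m along the rod.
Components: V_Px = −rω sinθ − a·ω_rod·sinφ = -4.3831 m/s;  V_Py = rω cosθ + a·ω_rod·cosφ = -7.9278 m/s.
|V_P| = √(V_Px² + V_Py²) = 9.0588 m/s.

9.06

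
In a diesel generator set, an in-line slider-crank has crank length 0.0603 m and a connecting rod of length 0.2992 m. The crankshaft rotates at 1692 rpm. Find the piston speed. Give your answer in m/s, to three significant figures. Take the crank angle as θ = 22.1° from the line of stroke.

ω = 2π·1692/60 = 177.2 rad/s
For an in-line slider-crank, x = r cosθ + √(L² − r² sin²θ), so v = −rω sinθ·[1 + r cosθ/√(L² − r² sin²θ)].
With r = 0.0603 m, L = 0.2992 m, θ = 22.1°: √(L² − r² sin²θ) = 0.29834 m.
v = −0.0603·177.2·0.37622·[1 + 0.0603·0.92653/0.29834] = -4.7725 m/s.
|v| = 4.7725 m/s.

4.77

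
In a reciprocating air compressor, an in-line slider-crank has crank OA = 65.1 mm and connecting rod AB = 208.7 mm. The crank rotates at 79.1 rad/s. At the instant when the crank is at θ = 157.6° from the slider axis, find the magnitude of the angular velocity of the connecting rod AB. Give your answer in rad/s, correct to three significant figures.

ω = 79.1 rad/s
The rod makes angle φ with the slider axis where L sinφ = r sinθ; differentiating, L cosφ·φ̇ = r ω cosθ.
L cosφ = √(L² − r² sin²θ) = 0.20722 m.
|ω_rod| = r ω |cosθ| / √(L² − r² sin²θ) = 0.0651·79.1·0.92455/0.20722 = 22.975 rad/s.

23.0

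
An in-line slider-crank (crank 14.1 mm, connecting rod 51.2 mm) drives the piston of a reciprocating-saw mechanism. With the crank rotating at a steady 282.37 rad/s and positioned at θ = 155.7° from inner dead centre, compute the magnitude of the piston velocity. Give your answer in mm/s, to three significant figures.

1220

ω = 282.4 rad/s
For an in-line slider-crank, x = r cosθ + √(L² − r² sin²θ), so v = −rω sinθ·[1 + r cosθ/√(L² − r² sin²θ)].
With r = 0.0141 m, L = 0.0512 m, θ = 155.7°: √(L² − r² sin²θ) = 0.05087 m.
v = −0.0141·282.4·0.41151·[1 + 0.0141·-0.91140/0.05087] = -1.2245 m/s.
|v| = 1.2245 m/s = 1224.5 mm/s.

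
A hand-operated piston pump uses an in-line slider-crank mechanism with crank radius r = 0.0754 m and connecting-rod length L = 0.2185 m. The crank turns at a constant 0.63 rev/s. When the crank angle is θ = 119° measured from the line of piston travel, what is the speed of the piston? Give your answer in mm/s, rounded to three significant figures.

215

ω = 2π·0.63 = 3.958 rad/s
For an in-line slider-crank, x = r cosθ + √(L² − r² sin²θ), so v = −rω sinθ·[1 + r cosθ/√(L² − r² sin²θ)].
With r = 0.0754 m, L = 0.2185 m, θ = 119°: √(L² − r² sin²θ) = 0.20831 m.
v = −0.0754·3.958·0.87462·[1 + 0.0754·-0.48481/0.20831] = -0.21523 m/s.
|v| = 0.21523 m/s = 215.23 mm/s.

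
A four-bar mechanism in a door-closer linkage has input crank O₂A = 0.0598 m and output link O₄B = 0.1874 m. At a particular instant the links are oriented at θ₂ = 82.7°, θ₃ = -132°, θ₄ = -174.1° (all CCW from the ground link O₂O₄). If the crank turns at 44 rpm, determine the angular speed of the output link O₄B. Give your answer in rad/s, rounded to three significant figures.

1.25

ω₂ = 4.608 rad/s (from 44 rpm).
Differentiating the loop-closure r₂e^{iθ₂}+r₃e^{iθ₃}=r₁+r₄e^{iθ₄} gives r₂ω₂e^{iθ₂}+r₃ω₃e^{iθ₃}=r₄ω₄e^{iθ₄}.
Eliminating the other unknown: ω₄ = r₂ω₂ sin(θ₂−θ₃) / [r₄ sin(θ₄−θ₃)].
Numerator sine = -0.56928; denominator sine = -0.67043.
Result = 0.0598·4.608·(-0.56928) / (0.1874·(-0.67043)) = +1.2485 rad/s; magnitude 1.2485 rad/s.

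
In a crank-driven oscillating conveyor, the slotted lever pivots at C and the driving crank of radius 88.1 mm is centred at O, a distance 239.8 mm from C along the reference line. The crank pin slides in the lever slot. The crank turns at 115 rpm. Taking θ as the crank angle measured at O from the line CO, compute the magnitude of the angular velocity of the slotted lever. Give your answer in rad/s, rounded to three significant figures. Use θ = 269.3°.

ω = 12.04 rad/s (from 115 rpm).
Crank pin A relative to C: A = (d + r cosθ, r sinθ); lever angle φ = atan2(r sinθ, d + r cosθ).
Differentiating tanφ: φ̇ = rω(d cosθ + r)/(d² + r² + 2dr cosθ).
d² + r² + 2dr cosθ = |CA|² = 0.0647494 m²;  d cosθ + r = +0.08517 m.
|ω_lever| = |0.0881·12.04·+0.08517| / 0.0647494 = 1.3956 rad/s.

1.40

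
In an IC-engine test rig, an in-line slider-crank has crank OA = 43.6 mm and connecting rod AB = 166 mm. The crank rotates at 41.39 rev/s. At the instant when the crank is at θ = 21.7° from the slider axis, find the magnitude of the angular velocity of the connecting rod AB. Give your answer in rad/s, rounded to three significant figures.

ω = 260.1 rad/s (converted from 41.39 rev/s).
The rod makes angle φ with the slider axis where L sinφ = r sinθ; differentiating, L cosφ·φ̇ = r ω cosθ.
L cosφ = √(L² − r² sin²θ) = 0.16522 m.
|ω_rod| = r ω |cosθ| / √(L² − r² sin²θ) = 0.0436·260.1·0.92913/0.16522 = 63.766 rad/s.

63.8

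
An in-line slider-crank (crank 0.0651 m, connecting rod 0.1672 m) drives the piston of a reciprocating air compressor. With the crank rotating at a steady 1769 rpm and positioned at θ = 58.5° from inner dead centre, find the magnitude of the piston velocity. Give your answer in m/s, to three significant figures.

ω = 2π·1769/60 = 185.2 rad/s
For an in-line slider-crank, x = r cosθ + √(L² − r² sin²θ), so v = −rω sinθ·[1 + r cosθ/√(L² − r² sin²θ)].
With r = 0.0651 m, L = 0.1672 m, θ = 58.5°: √(L² − r² sin²θ) = 0.15772 m.
v = −0.0651·185.2·0.85264·[1 + 0.0651·0.52250/0.15772] = -12.5 m/s.
|v| = 12.5 m/s.

12.5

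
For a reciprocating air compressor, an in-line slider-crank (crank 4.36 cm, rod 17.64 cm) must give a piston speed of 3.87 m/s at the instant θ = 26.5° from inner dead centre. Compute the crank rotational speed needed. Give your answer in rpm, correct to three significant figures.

For an in-line slider-crank, |v_piston| = rω|sinθ|·[1 + r cosθ/√(L² − r² sin²θ)].
With r = 0.0436 m, L = 0.1764 m, θ = 26.5°: the bracketed kinematic factor |dx/dθ| = 0.023784 m.
ω = v/|dx/dθ| = 3.87/0.023784 = 162.72 rad/s.
N = 60ω/(2π) = 1553.8 rpm.

1550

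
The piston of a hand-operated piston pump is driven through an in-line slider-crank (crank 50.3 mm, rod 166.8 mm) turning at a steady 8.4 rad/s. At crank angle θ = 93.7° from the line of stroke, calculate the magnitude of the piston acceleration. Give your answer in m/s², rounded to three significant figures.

ω = 8.4 rad/s
x(θ) = r cosθ + √(L² − r² sin²θ); with ω constant, a = ω²·d²x/dθ².
d²x/dθ² = −r cosθ − r²(cos2θ)/√u − r⁴ sin²2θ/(4u^{3/2}),  u = L² − r² sin²θ = 0.0253027 m².
Substituting r = 0.0503 m, L = 0.1668 m, θ = 93.7°: d²x/dθ² = +0.019013 m.
a = ω²·d²x/dθ² = (8.4)²·(+0.019013) = +1.3415 m/s²;  |a| = 1.3415 m/s².

1.34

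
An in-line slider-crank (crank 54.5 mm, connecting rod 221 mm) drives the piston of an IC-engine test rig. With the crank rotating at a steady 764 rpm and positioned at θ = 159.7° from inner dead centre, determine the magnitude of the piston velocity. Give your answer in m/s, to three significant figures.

1.16

ω = 2π·764/60 = 80.01 rad/s
For an in-line slider-crank, x = r cosθ + √(L² − r² sin²θ), so v = −rω sinθ·[1 + r cosθ/√(L² − r² sin²θ)].
With r = 0.0545 m, L = 0.221 m, θ = 159.7°: √(L² − r² sin²θ) = 0.22019 m.
v = −0.0545·80.01·0.34694·[1 + 0.0545·-0.93789/0.22019] = -1.1616 m/s.
|v| = 1.1616 m/s.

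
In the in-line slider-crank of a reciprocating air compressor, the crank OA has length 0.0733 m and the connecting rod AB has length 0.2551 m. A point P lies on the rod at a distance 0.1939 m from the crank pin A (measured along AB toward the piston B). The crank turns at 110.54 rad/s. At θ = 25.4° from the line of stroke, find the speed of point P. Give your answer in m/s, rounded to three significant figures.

ω = 110.5 rad/s.  Crank-pin speed |V_A| = rω = 8.1026 m/s, perpendicular to OA.
Rod angle: sinφ = −(r/L) sinθ ⇒ φ = -7.080°; ω_rod = −rω cosθ/√(L²−r²sin²θ) = -28.913 rad/s.
V_P = V_A + ω_rod × AP, with AP = 0.1939 m along the rod.
Components: V_Px = −rω sinθ − a·ω_rod·sinφ = -4.1664 m/s;  V_Py = rω cosθ + a·ω_rod·cosφ = +1.756 m/s.
|V_P| = √(V_Px² + V_Py²) = 4.5213 m/s.

4.52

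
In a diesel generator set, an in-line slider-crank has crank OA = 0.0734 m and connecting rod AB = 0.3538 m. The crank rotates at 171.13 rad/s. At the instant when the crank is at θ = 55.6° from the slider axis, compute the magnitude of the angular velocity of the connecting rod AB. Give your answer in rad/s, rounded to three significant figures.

20.4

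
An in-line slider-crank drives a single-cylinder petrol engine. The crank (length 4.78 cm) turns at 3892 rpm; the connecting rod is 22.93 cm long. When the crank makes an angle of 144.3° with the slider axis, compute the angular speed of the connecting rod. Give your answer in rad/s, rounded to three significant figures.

ω = 407.6 rad/s (converted from 3892 rpm).
The rod makes angle φ with the slider axis where L sinφ = r sinθ; differentiating, L cosφ·φ̇ = r ω cosθ.
L cosφ = √(L² − r² sin²θ) = 0.2276 m.
|ω_rod| = r ω |cosθ| / √(L² − r² sin²θ) = 0.0478·407.6·0.81208/0.2276 = 69.513 rad/s.

69.5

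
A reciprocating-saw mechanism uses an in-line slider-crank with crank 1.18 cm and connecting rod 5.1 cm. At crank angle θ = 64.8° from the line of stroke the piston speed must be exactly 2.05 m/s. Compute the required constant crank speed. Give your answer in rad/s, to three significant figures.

174

For an in-line slider-crank, |v_piston| = rω|sinθ|·[1 + r cosθ/√(L² − r² sin²θ)].
With r = 0.0118 m, L = 0.051 m, θ = 64.8°: the bracketed kinematic factor |dx/dθ| = 0.011753 m.
ω = v/|dx/dθ| = 2.05/0.011753 = 174.43 rad/s.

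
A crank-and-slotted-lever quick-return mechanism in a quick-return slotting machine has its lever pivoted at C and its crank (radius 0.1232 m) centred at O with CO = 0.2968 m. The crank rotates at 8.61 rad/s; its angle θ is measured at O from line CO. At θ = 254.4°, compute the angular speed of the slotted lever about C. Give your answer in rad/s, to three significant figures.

0.550

ω = 8.61 rad/s
Crank pin A relative to C: A = (d + r cosθ, r sinθ); lever angle φ = atan2(r sinθ, d + r cosθ).
Differentiating tanφ: φ̇ = rω(d cosθ + r)/(d² + r² + 2dr cosθ).
d² + r² + 2dr cosθ = |CA|² = 0.083602 m²;  d cosθ + r = +0.043385 m.
|ω_lever| = |0.1232·8.61·+0.043385| / 0.083602 = 0.55047 rad/s.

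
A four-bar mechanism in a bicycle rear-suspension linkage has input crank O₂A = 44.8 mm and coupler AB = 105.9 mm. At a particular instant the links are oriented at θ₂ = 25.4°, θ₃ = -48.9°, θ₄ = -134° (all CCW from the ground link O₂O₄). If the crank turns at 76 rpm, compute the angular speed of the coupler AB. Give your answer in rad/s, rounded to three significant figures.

1.19

ω₂ = 7.959 rad/s (from 76 rpm).
Differentiating the loop-closure r₂e^{iθ₂}+r₃e^{iθ₃}=r₁+r₄e^{iθ₄} gives r₂ω₂e^{iθ₂}+r₃ω₃e^{iθ₃}=r₄ω₄e^{iθ₄}.
Eliminating the other unknown: ω₃ = r₂ω₂ sin(θ₄−θ₂) / [r₃ sin(θ₃−θ₄)].
Numerator sine = -0.35184; denominator sine = +0.99635.
Result = 0.0448·7.959·(-0.35184) / (0.1059·(+0.99635)) = -1.1889 rad/s; magnitude 1.1889 rad/s.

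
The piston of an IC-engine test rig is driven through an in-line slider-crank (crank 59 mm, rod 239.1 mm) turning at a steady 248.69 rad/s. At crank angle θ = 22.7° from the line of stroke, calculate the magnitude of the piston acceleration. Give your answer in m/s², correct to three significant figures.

ω = 248.7 rad/s
x(θ) = r cosθ + √(L² − r² sin²θ); with ω constant, a = ω²·d²x/dθ².
d²x/dθ² = −r cosθ − r²(cos2θ)/√u − r⁴ sin²2θ/(4u^{3/2}),  u = L² − r² sin²θ = 0.0566504 m².
Substituting r = 0.059 m, L = 0.2391 m, θ = 22.7°: d²x/dθ² = -0.064813 m.
a = ω²·d²x/dθ² = (248.7)²·(-0.064813) = -4008.5 m/s²;  |a| = 4008.5 m/s².

4010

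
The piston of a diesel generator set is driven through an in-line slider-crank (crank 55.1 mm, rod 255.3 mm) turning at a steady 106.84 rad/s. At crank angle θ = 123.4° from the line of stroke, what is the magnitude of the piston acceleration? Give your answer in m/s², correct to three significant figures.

399

ω = 106.8 rad/s
x(θ) = r cosθ + √(L² − r² sin²θ); with ω constant, a = ω²·d²x/dθ².
d²x/dθ² = −r cosθ − r²(cos2θ)/√u − r⁴ sin²2θ/(4u^{3/2}),  u = L² − r² sin²θ = 0.0630621 m².
Substituting r = 0.0551 m, L = 0.2553 m, θ = 123.4°: d²x/dθ² = +0.034971 m.
a = ω²·d²x/dθ² = (106.8)²·(+0.034971) = +399.19 m/s²;  |a| = 399.19 m/s².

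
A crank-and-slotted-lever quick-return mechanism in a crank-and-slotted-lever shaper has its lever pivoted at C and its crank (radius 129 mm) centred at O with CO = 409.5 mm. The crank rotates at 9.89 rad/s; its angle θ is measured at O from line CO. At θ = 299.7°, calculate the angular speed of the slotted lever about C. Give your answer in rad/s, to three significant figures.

1.79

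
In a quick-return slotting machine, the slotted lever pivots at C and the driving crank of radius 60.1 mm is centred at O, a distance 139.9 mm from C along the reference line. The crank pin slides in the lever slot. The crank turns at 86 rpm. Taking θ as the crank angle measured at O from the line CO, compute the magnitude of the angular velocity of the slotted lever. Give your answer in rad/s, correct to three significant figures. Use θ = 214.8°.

3.16

ω = 9.006 rad/s (from 86 rpm).
Crank pin A relative to C: A = (d + r cosθ, r sinθ); lever angle φ = atan2(r sinθ, d + r cosθ).
Differentiating tanφ: φ̇ = rω(d cosθ + r)/(d² + r² + 2dr cosθ).
d² + r² + 2dr cosθ = |CA|² = 0.00937559 m²;  d cosθ + r = -0.054779 m.
|ω_lever| = |0.0601·9.006·-0.054779| / 0.00937559 = 3.1624 rad/s.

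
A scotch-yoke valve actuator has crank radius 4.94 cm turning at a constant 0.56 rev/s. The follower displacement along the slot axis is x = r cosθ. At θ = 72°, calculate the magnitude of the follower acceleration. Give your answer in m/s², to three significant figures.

ω = 3.519 rad/s (from 0.56 rev/s).
x = r cosθ ⇒ ẍ = −rω² cosθ (ω constant).
|a| = rω²|cosθ| = 0.0494·(3.519)²·|cos 72°| = 0.18899 m/s².

0.189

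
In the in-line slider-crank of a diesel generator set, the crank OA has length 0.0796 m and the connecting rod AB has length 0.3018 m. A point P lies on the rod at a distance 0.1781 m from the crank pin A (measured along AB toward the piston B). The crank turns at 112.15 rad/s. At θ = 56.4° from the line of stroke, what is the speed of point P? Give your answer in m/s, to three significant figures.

ω = 112.2 rad/s.  Crank-pin speed |V_A| = rω = 8.9271 m/s, perpendicular to OA.
Rod angle: sinφ = −(r/L) sinθ ⇒ φ = -12.690°; ω_rod = −rω cosθ/√(L²−r²sin²θ) = -16.779 rad/s.
V_P = V_A + ω_rod × AP, with AP = 0.1781 m along the rod.
Components: V_Px = −rω sinθ − a·ω_rod·sinφ = -8.0921 m/s;  V_Py = rω cosθ + a·ω_rod·cosφ = +2.0249 m/s.
|V_P| = √(V_Px² + V_Py²) = 8.3416 m/s.

8.34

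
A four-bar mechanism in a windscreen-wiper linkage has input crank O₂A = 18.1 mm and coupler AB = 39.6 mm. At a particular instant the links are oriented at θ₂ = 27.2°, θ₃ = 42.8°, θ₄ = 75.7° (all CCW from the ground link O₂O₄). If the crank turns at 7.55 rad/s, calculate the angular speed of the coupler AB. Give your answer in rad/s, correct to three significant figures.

4.76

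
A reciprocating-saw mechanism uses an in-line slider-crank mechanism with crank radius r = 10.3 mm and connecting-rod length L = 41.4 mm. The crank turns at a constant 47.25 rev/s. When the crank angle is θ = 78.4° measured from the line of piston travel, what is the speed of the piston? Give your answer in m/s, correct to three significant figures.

ω = 2π·47.2 = 296.9 rad/s
For an in-line slider-crank, x = r cosθ + √(L² − r² sin²θ), so v = −rω sinθ·[1 + r cosθ/√(L² − r² sin²θ)].
With r = 0.0103 m, L = 0.0414 m, θ = 78.4°: √(L² − r² sin²θ) = 0.040152 m.
v = −0.0103·296.9·0.97958·[1 + 0.0103·0.20108/0.040152] = -3.1499 m/s.
|v| = 3.1499 m/s.

3.15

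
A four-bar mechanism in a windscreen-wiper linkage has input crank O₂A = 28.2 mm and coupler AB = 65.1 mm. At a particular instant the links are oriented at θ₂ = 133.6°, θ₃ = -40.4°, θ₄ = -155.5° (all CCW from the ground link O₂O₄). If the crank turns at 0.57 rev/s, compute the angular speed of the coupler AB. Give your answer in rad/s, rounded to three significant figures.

1.62

ω₂ = 3.581 rad/s (from 0.57 rev/s).
Differentiating the loop-closure r₂e^{iθ₂}+r₃e^{iθ₃}=r₁+r₄e^{iθ₄} gives r₂ω₂e^{iθ₂}+r₃ω₃e^{iθ₃}=r₄ω₄e^{iθ₄}.
Eliminating the other unknown: ω₃ = r₂ω₂ sin(θ₄−θ₂) / [r₃ sin(θ₃−θ₄)].
Numerator sine = +0.94495; denominator sine = +0.90557.
Result = 0.0282·3.581·(+0.94495) / (0.0651·(+0.90557)) = +1.6189 rad/s; magnitude 1.6189 rad/s.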